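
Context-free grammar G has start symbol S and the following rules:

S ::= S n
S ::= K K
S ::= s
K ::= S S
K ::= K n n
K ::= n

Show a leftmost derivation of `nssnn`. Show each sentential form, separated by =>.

S => KK => nK => nKnn => nSSnn => nsSnn => nssnn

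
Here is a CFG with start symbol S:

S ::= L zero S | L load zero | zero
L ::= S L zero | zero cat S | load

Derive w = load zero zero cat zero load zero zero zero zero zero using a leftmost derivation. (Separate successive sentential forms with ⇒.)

S ⇒ L zero S ⇒ load zero S ⇒ load zero L zero S ⇒ load zero zero cat S zero S ⇒ load zero zero cat L zero S zero S ⇒ load zero zero cat S L zero zero S zero S ⇒ load zero zero cat zero L zero zero S zero S ⇒ load zero zero cat zero load zero zero S zero S ⇒ load zero zero cat zero load zero zero zero zero S ⇒ load zero zero cat zero load zero zero zero zero zero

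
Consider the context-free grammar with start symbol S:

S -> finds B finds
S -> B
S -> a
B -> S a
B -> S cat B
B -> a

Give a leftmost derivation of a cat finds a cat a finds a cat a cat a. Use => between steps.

S => B => S cat B => B cat B => S cat B cat B => a cat B cat B => a cat S cat B cat B => a cat B cat B cat B => a cat S a cat B cat B => a cat finds B finds a cat B cat B => a cat finds S cat B finds a cat B cat B => a cat finds a cat B finds a cat B cat B => a cat finds a cat a finds a cat B cat B => a cat finds a cat a finds a cat a cat B => a cat finds a cat a finds a cat a cat a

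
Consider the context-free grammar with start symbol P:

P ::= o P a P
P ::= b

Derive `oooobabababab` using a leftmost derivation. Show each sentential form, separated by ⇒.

P ⇒ oPaP   [P ::= o P a P]
oPaP ⇒ ooPaPaP   [P ::= o P a P]
ooPaPaP ⇒ oooPaPaPaP   [P ::= o P a P]
oooPaPaPaP ⇒ ooooPaPaPaPaP   [P ::= o P a P]
ooooPaPaPaPaP ⇒ oooobaPaPaPaP   [P ::= b]
oooobaPaPaPaP ⇒ oooobabaPaPaP   [P ::= b]
oooobabaPaPaP ⇒ oooobababaPaP   [P ::= b]
oooobababaPaP ⇒ oooobabababaP   [P ::= b]
oooobabababaP ⇒ oooobabababab   [P ::= b]

P ⇒ oPaP ⇒ ooPaPaP ⇒ oooPaPaPaP ⇒ ooooPaPaPaPaP ⇒ oooobaPaPaPaP ⇒ oooobabaPaPaP ⇒ oooobababaPaP ⇒ oooobabababaP ⇒ oooobabababab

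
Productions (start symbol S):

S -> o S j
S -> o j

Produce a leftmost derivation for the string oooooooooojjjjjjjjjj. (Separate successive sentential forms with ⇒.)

S ⇒ oSj ⇒ ooSjj ⇒ oooSjjj ⇒ ooooSjjjj ⇒ oooooSjjjjj ⇒ ooooooSjjjjjj ⇒ oooooooSjjjjjjj ⇒ ooooooooSjjjjjjjj ⇒ oooooooooSjjjjjjjjj ⇒ oooooooooojjjjjjjjjj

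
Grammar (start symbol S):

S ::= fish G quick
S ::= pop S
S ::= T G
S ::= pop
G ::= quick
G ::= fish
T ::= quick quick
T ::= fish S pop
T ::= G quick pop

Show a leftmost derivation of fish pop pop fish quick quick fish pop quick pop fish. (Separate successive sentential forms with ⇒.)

S ⇒ T G ⇒ fish S pop G ⇒ fish pop S pop G ⇒ fish pop pop S pop G ⇒ fish pop pop T G pop G ⇒ fish pop pop fish S pop G pop G ⇒ fish pop pop fish T G pop G pop G ⇒ fish pop pop fish quick quick G pop G pop G ⇒ fish pop pop fish quick quick fish pop G pop G ⇒ fish pop pop fish quick quick fish pop quick pop G ⇒ fish pop pop fish quick quick fish pop quick pop fish

S ⇒ T G   [S ::= T G]
T G ⇒ fish S pop G   [T ::= fish S pop]
fish S pop G ⇒ fish pop S pop G   [S ::= pop S]
fish pop S pop G ⇒ fish pop pop S pop G   [S ::= pop S]
fish pop pop S pop G ⇒ fish pop pop T G pop G   [S ::= T G]
fish pop pop T G pop G ⇒ fish pop pop fish S pop G pop G   [T ::= fish S pop]
fish pop pop fish S pop G pop G ⇒ fish pop pop fish T G pop G pop G   [S ::= T G]
fish pop pop fish T G pop G pop G ⇒ fish pop pop fish quick quick G pop G pop G   [T ::= quick quick]
fish pop pop fish quick quick G pop G pop G ⇒ fish pop pop fish quick quick fish pop G pop G   [G ::= fish]
fish pop pop fish quick quick fish pop G pop G ⇒ fish pop pop fish quick quick fish pop quick pop G   [G ::= quick]
fish pop pop fish quick quick fish pop quick pop G ⇒ fish pop pop fish quick quick fish pop quick pop fish   [G ::= fish]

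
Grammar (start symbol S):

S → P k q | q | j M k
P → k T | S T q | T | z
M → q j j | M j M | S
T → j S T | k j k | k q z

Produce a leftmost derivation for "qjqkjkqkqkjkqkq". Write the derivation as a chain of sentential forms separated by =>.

S => Pkq => STqkq => qTqkq => qjSTqkq => qjPkqTqkq => qjSTqkqTqkq => qjqTqkqTqkq => qjqkjkqkqTqkq => qjqkjkqkqkjkqkq

S => Pkq   [S → P k q]
Pkq => STqkq   [P → S T q]
STqkq => qTqkq   [S → q]
qTqkq => qjSTqkq   [T → j S T]
qjSTqkq => qjPkqTqkq   [S → P k q]
qjPkqTqkq => qjSTqkqTqkq   [P → S T q]
qjSTqkqTqkq => qjqTqkqTqkq   [S → q]
qjqTqkqTqkq => qjqkjkqkqTqkq   [T → k j k]
qjqkjkqkqTqkq => qjqkjkqkqkjkqkq   [T → k j k]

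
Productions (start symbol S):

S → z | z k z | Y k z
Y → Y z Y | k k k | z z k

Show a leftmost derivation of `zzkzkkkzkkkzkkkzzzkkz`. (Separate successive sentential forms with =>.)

S=>Ykz=>YzYkz=>YzYzYkz=>YzYzYzYkz=>YzYzYzYzYkz=>zzkzYzYzYzYkz=>zzkzkkkzYzYzYkz=>zzkzkkkzkkkzYzYkz=>zzkzkkkzkkkzkkkzYkz=>zzkzkkkzkkkzkkkzzzkkz

S => Ykz   [S → Y k z]
Ykz => YzYkz   [Y → Y z Y]
YzYkz => YzYzYkz   [Y → Y z Y]
YzYzYkz => YzYzYzYkz   [Y → Y z Y]
YzYzYzYkz => YzYzYzYzYkz   [Y → Y z Y]
YzYzYzYzYkz => zzkzYzYzYzYkz   [Y → z z k]
zzkzYzYzYzYkz => zzkzkkkzYzYzYkz   [Y → k k k]
zzkzkkkzYzYzYkz => zzkzkkkzkkkzYzYkz   [Y → k k k]
zzkzkkkzkkkzYzYkz => zzkzkkkzkkkzkkkzYkz   [Y → k k k]
zzkzkkkzkkkzkkkzYkz => zzkzkkkzkkkzkkkzzzkkz   [Y → z z k]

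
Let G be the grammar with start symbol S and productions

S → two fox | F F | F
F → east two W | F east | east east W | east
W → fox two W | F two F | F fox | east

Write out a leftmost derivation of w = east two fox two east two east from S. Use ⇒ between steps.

S ⇒ F   [S → F]
F ⇒ east two W   [F → east two W]
east two W ⇒ east two fox two W   [W → fox two W]
east two fox two W ⇒ east two fox two F two F   [W → F two F]
east two fox two F two F ⇒ east two fox two east two F   [F → east]
east two fox two east two F ⇒ east two fox two east two east   [F → east]

S ⇒ F ⇒ east two W ⇒ east two fox two W ⇒ east two fox two F two F ⇒ east two fox two east two F ⇒ east two fox two east two east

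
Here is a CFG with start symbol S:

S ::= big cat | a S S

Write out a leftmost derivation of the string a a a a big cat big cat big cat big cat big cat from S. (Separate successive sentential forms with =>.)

S => a S S   [S ::= a S S]
a S S => a a S S S   [S ::= a S S]
a a S S S => a a a S S S S   [S ::= a S S]
a a a S S S S => a a a a S S S S S   [S ::= a S S]
a a a a S S S S S => a a a a big cat S S S S   [S ::= big cat]
a a a a big cat S S S S => a a a a big cat big cat S S S   [S ::= big cat]
a a a a big cat big cat S S S => a a a a big cat big cat big cat S S   [S ::= big cat]
a a a a big cat big cat big cat S S => a a a a big cat big cat big cat big cat S   [S ::= big cat]
a a a a big cat big cat big cat big cat S => a a a a big cat big cat big cat big cat big cat   [S ::= big cat]

S => a S S => a a S S S => a a a S S S S => a a a a S S S S S => a a a a big cat S S S S => a a a a big cat big cat S S S => a a a a big cat big cat big cat S S => a a a a big cat big cat big cat big cat S => a a a a big cat big cat big cat big cat big cat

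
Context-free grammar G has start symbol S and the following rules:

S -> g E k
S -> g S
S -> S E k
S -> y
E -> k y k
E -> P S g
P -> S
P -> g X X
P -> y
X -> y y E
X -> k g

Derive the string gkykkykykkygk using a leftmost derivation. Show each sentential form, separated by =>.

S => SEk => gEkEk => gkykkEk => gkykkPSgk => gkykkSSgk => gkykkSEkSgk => gkykkyEkSgk => gkykkykykkSgk => gkykkykykkygk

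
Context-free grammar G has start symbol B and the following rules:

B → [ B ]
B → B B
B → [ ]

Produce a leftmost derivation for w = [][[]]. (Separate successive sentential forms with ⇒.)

B ⇒ BB ⇒ []B ⇒ [][B] ⇒ [][[]]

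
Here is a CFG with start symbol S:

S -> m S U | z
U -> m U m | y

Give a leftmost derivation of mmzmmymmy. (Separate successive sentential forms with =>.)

S=>mSU=>mmSUU=>mmzUU=>mmzmUmU=>mmzmmUmmU=>mmzmmymmU=>mmzmmymmy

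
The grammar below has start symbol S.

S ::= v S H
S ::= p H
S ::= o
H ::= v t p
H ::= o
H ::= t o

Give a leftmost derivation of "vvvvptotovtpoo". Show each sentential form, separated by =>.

S => vSH => vvSHH => vvvSHHH => vvvvSHHHH => vvvvpHHHHH => vvvvptoHHHH => vvvvptotoHHH => vvvvptotovtpHH => vvvvptotovtpoH => vvvvptotovtpoo

S => vSH   [S ::= v S H]
vSH => vvSHH   [S ::= v S H]
vvSHH => vvvSHHH   [S ::= v S H]
vvvSHHH => vvvvSHHHH   [S ::= v S H]
vvvvSHHHH => vvvvpHHHHH   [S ::= p H]
vvvvpHHHHH => vvvvptoHHHH   [H ::= t o]
vvvvptoHHHH => vvvvptotoHHH   [H ::= t o]
vvvvptotoHHH => vvvvptotovtpHH   [H ::= v t p]
vvvvptotovtpHH => vvvvptotovtpoH   [H ::= o]
vvvvptotovtpoH => vvvvptotovtpoo   [H ::= o]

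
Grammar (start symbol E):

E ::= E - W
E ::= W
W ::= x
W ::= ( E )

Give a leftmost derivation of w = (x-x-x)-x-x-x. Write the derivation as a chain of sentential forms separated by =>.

E => E-W   [E ::= E - W]
E-W => E-W-W   [E ::= E - W]
E-W-W => E-W-W-W   [E ::= E - W]
E-W-W-W => W-W-W-W   [E ::= W]
W-W-W-W => (E)-W-W-W   [W ::= ( E )]
(E)-W-W-W => (E-W)-W-W-W   [E ::= E - W]
(E-W)-W-W-W => (E-W-W)-W-W-W   [E ::= E - W]
(E-W-W)-W-W-W => (W-W-W)-W-W-W   [E ::= W]
(W-W-W)-W-W-W => (x-W-W)-W-W-W   [W ::= x]
(x-W-W)-W-W-W => (x-x-W)-W-W-W   [W ::= x]
(x-x-W)-W-W-W => (x-x-x)-W-W-W   [W ::= x]
(x-x-x)-W-W-W => (x-x-x)-x-W-W   [W ::= x]
(x-x-x)-x-W-W => (x-x-x)-x-x-W   [W ::= x]
(x-x-x)-x-x-W => (x-x-x)-x-x-x   [W ::= x]

E => E-W => E-W-W => E-W-W-W => W-W-W-W => (E)-W-W-W => (E-W)-W-W-W => (E-W-W)-W-W-W => (W-W-W)-W-W-W => (x-W-W)-W-W-W => (x-x-W)-W-W-W => (x-x-x)-W-W-W => (x-x-x)-x-W-W => (x-x-x)-x-x-W => (x-x-x)-x-x-x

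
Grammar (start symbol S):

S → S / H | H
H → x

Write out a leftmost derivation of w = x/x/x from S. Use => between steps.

S => S/H   [S → S / H]
S/H => S/H/H   [S → S / H]
S/H/H => H/H/H   [S → H]
H/H/H => x/H/H   [H → x]
x/H/H => x/x/H   [H → x]
x/x/H => x/x/x   [H → x]

S=>S/H=>S/H/H=>H/H/H=>x/H/H=>x/x/H=>x/x/x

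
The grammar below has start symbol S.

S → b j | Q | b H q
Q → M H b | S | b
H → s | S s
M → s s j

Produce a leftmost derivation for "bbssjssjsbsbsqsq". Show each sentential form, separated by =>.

S => bHq => bSsq => bbHqsq => bbSsqsq => bbQsqsq => bbMHbsqsq => bbssjHbsqsq => bbssjSsbsqsq => bbssjQsbsqsq => bbssjMHbsbsqsq => bbssjssjHbsbsqsq => bbssjssjsbsbsqsq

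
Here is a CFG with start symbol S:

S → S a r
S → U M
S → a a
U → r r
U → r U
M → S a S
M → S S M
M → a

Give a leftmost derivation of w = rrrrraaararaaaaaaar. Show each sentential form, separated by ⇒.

S⇒Sar⇒UMar⇒rUMar⇒rrrMar⇒rrrSaSar⇒rrrUMaSar⇒rrrrrMaSar⇒rrrrrSSMaSar⇒rrrrrSarSMaSar⇒rrrrrSararSMaSar⇒rrrrraaararSMaSar⇒rrrrraaararaaMaSar⇒rrrrraaararaaaaSar⇒rrrrraaararaaaaaaar

S ⇒ Sar   [S → S a r]
Sar ⇒ UMar   [S → U M]
UMar ⇒ rUMar   [U → r U]
rUMar ⇒ rrrMar   [U → r r]
rrrMar ⇒ rrrSaSar   [M → S a S]
rrrSaSar ⇒ rrrUMaSar   [S → U M]
rrrUMaSar ⇒ rrrrrMaSar   [U → r r]
rrrrrMaSar ⇒ rrrrrSSMaSar   [M → S S M]
rrrrrSSMaSar ⇒ rrrrrSarSMaSar   [S → S a r]
rrrrrSarSMaSar ⇒ rrrrrSararSMaSar   [S → S a r]
rrrrrSararSMaSar ⇒ rrrrraaararSMaSar   [S → a a]
rrrrraaararSMaSar ⇒ rrrrraaararaaMaSar   [S → a a]
rrrrraaararaaMaSar ⇒ rrrrraaararaaaaSar   [M → a]
rrrrraaararaaaaSar ⇒ rrrrraaararaaaaaaar   [S → a a]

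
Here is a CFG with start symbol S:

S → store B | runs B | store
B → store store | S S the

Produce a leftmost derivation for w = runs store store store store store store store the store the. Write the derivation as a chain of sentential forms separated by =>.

S => runs B => runs S S the => runs store B S the => runs store S S the S the => runs store store B S the S the => runs store store store store S the S the => runs store store store store store B the S the => runs store store store store store store store the S the => runs store store store store store store store the store the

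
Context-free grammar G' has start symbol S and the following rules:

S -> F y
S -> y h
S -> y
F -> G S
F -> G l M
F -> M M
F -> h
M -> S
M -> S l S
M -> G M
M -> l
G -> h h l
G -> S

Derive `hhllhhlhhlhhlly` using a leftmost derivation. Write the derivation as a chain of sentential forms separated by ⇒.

S ⇒ Fy   [S -> F y]
Fy ⇒ GlMy   [F -> G l M]
GlMy ⇒ hhllMy   [G -> h h l]
hhllMy ⇒ hhllGMy   [M -> G M]
hhllGMy ⇒ hhllhhlMy   [G -> h h l]
hhllhhlMy ⇒ hhllhhlGMy   [M -> G M]
hhllhhlGMy ⇒ hhllhhlhhlMy   [G -> h h l]
hhllhhlhhlMy ⇒ hhllhhlhhlGMy   [M -> G M]
hhllhhlhhlGMy ⇒ hhllhhlhhlhhlMy   [G -> h h l]
hhllhhlhhlhhlMy ⇒ hhllhhlhhlhhlly   [M -> l]

S ⇒ Fy ⇒ GlMy ⇒ hhllMy ⇒ hhllGMy ⇒ hhllhhlMy ⇒ hhllhhlGMy ⇒ hhllhhlhhlMy ⇒ hhllhhlhhlGMy ⇒ hhllhhlhhlhhlMy ⇒ hhllhhlhhlhhlly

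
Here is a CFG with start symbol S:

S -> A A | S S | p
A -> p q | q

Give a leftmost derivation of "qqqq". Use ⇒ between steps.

S ⇒ SS ⇒ AAS ⇒ qAS ⇒ qqS ⇒ qqAA ⇒ qqqA ⇒ qqqq

S ⇒ SS   [S -> S S]
SS ⇒ AAS   [S -> A A]
AAS ⇒ qAS   [A -> q]
qAS ⇒ qqS   [A -> q]
qqS ⇒ qqAA   [S -> A A]
qqAA ⇒ qqqA   [A -> q]
qqqA ⇒ qqqq   [A -> q]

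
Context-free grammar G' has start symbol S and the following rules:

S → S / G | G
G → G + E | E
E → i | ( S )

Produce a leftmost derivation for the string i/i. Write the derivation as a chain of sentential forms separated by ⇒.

S ⇒ S/G ⇒ G/G ⇒ E/G ⇒ i/G ⇒ i/E ⇒ i/i

S ⇒ S/G   [S → S / G]
S/G ⇒ G/G   [S → G]
G/G ⇒ E/G   [G → E]
E/G ⇒ i/G   [E → i]
i/G ⇒ i/E   [G → E]
i/E ⇒ i/i   [E → i]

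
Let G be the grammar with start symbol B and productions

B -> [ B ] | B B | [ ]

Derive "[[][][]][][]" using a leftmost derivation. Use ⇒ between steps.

B ⇒ BB ⇒ BBB ⇒ [B]BB ⇒ [BB]BB ⇒ [BBB]BB ⇒ [[]BB]BB ⇒ [[][]B]BB ⇒ [[][][]]BB ⇒ [[][][]][]B ⇒ [[][][]][][]

B ⇒ BB   [B -> B B]
BB ⇒ BBB   [B -> B B]
BBB ⇒ [B]BB   [B -> [ B ]]
[B]BB ⇒ [BB]BB   [B -> B B]
[BB]BB ⇒ [BBB]BB   [B -> B B]
[BBB]BB ⇒ [[]BB]BB   [B -> [ ]]
[[]BB]BB ⇒ [[][]B]BB   [B -> [ ]]
[[][]B]BB ⇒ [[][][]]BB   [B -> [ ]]
[[][][]]BB ⇒ [[][][]][]B   [B -> [ ]]
[[][][]][]B ⇒ [[][][]][][]   [B -> [ ]]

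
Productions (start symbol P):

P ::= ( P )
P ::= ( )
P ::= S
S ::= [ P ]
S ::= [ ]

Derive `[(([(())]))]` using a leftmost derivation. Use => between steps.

P => S => [P] => [(P)] => [((P))] => [((S))] => [(([P]))] => [(([(P)]))] => [(([(())]))]

P => S   [P ::= S]
S => [P]   [S ::= [ P ]]
[P] => [(P)]   [P ::= ( P )]
[(P)] => [((P))]   [P ::= ( P )]
[((P))] => [((S))]   [P ::= S]
[((S))] => [(([P]))]   [S ::= [ P ]]
[(([P]))] => [(([(P)]))]   [P ::= ( P )]
[(([(P)]))] => [(([(())]))]   [P ::= ( )]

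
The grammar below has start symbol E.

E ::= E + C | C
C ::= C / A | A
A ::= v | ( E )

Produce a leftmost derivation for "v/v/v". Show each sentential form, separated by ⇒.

E⇒C⇒C/A⇒C/A/A⇒A/A/A⇒v/A/A⇒v/v/A⇒v/v/v

E ⇒ C   [E ::= C]
C ⇒ C/A   [C ::= C / A]
C/A ⇒ C/A/A   [C ::= C / A]
C/A/A ⇒ A/A/A   [C ::= A]
A/A/A ⇒ v/A/A   [A ::= v]
v/A/A ⇒ v/v/A   [A ::= v]
v/v/A ⇒ v/v/v   [A ::= v]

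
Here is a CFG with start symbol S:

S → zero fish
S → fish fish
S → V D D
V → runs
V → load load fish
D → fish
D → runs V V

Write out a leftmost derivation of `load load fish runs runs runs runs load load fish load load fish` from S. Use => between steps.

S => V D D   [S → V D D]
V D D => load load fish D D   [V → load load fish]
load load fish D D => load load fish runs V V D   [D → runs V V]
load load fish runs V V D => load load fish runs runs V D   [V → runs]
load load fish runs runs V D => load load fish runs runs runs D   [V → runs]
load load fish runs runs runs D => load load fish runs runs runs runs V V   [D → runs V V]
load load fish runs runs runs runs V V => load load fish runs runs runs runs load load fish V   [V → load load fish]
load load fish runs runs runs runs load load fish V => load load fish runs runs runs runs load load fish load load fish   [V → load load fish]

S => V D D => load load fish D D => load load fish runs V V D => load load fish runs runs V D => load load fish runs runs runs D => load load fish runs runs runs runs V V => load load fish runs runs runs runs load load fish V => load load fish runs runs runs runs load load fish load load fish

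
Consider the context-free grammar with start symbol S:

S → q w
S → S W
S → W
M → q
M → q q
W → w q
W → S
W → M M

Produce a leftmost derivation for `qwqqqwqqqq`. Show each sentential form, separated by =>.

S=>SW=>SWW=>SWWW=>qwWWW=>qwMMWW=>qwqqMWW=>qwqqqWW=>qwqqqwqW=>qwqqqwqMM=>qwqqqwqqqM=>qwqqqwqqqq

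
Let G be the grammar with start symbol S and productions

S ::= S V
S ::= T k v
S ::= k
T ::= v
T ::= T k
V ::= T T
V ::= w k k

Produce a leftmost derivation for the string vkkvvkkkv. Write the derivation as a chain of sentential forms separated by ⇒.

S ⇒ SV   [S ::= S V]
SV ⇒ TkvV   [S ::= T k v]
TkvV ⇒ TkkvV   [T ::= T k]
TkkvV ⇒ vkkvV   [T ::= v]
vkkvV ⇒ vkkvTT   [V ::= T T]
vkkvTT ⇒ vkkvTkT   [T ::= T k]
vkkvTkT ⇒ vkkvTkkT   [T ::= T k]
vkkvTkkT ⇒ vkkvTkkkT   [T ::= T k]
vkkvTkkkT ⇒ vkkvvkkkT   [T ::= v]
vkkvvkkkT ⇒ vkkvvkkkv   [T ::= v]

S⇒SV⇒TkvV⇒TkkvV⇒vkkvV⇒vkkvTT⇒vkkvTkT⇒vkkvTkkT⇒vkkvTkkkT⇒vkkvvkkkT⇒vkkvvkkkv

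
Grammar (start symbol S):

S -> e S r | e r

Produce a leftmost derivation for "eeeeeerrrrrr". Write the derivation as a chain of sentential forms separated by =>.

S=>eSr=>eeSrr=>eeeSrrr=>eeeeSrrrr=>eeeeeSrrrrr=>eeeeeerrrrrr

S => eSr   [S -> e S r]
eSr => eeSrr   [S -> e S r]
eeSrr => eeeSrrr   [S -> e S r]
eeeSrrr => eeeeSrrrr   [S -> e S r]
eeeeSrrrr => eeeeeSrrrrr   [S -> e S r]
eeeeeSrrrrr => eeeeeerrrrrr   [S -> e r]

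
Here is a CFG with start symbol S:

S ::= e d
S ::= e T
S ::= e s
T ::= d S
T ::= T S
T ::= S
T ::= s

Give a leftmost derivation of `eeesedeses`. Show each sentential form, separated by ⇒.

S ⇒ eT ⇒ eS ⇒ eeT ⇒ eeTS ⇒ eeSS ⇒ eeeTS ⇒ eeeTSS ⇒ eeeTSSS ⇒ eeesSSS ⇒ eeesedSS ⇒ eeesedesS ⇒ eeesedeses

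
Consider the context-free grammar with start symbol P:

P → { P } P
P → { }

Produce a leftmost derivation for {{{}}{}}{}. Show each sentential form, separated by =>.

P => {P}P => {{P}P}P => {{{}}P}P => {{{}}{}}P => {{{}}{}}{}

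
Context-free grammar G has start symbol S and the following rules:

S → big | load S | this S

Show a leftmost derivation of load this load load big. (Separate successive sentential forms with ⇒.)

S ⇒ load S ⇒ load this S ⇒ load this load S ⇒ load this load load S ⇒ load this load load big

S ⇒ load S   [S → load S]
load S ⇒ load this S   [S → this S]
load this S ⇒ load this load S   [S → load S]
load this load S ⇒ load this load load S   [S → load S]
load this load load S ⇒ load this load load big   [S → big]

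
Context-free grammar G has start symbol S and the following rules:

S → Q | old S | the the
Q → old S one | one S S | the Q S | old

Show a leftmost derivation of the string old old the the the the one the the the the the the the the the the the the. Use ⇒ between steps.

S ⇒ old S ⇒ old old S ⇒ old old Q ⇒ old old the Q S ⇒ old old the the Q S S ⇒ old old the the the Q S S S ⇒ old old the the the the Q S S S S ⇒ old old the the the the one S S S S S S ⇒ old old the the the the one the the S S S S S ⇒ old old the the the the one the the the the S S S S ⇒ old old the the the the one the the the the the the S S S ⇒ old old the the the the one the the the the the the the the S S ⇒ old old the the the the one the the the the the the the the the the S ⇒ old old the the the the one the the the the the the the the the the the the

S ⇒ old S   [S → old S]
old S ⇒ old old S   [S → old S]
old old S ⇒ old old Q   [S → Q]
old old Q ⇒ old old the Q S   [Q → the Q S]
old old the Q S ⇒ old old the the Q S S   [Q → the Q S]
old old the the Q S S ⇒ old old the the the Q S S S   [Q → the Q S]
old old the the the Q S S S ⇒ old old the the the the Q S S S S   [Q → the Q S]
old old the the the the Q S S S S ⇒ old old the the the the one S S S S S S   [Q → one S S]
old old the the the the one S S S S S S ⇒ old old the the the the one the the S S S S S   [S → the the]
old old the the the the one the the S S S S S ⇒ old old the the the the one the the the the S S S S   [S → the the]
old old the the the the one the the the the S S S S ⇒ old old the the the the one the the the the the the S S S   [S → the the]
old old the the the the one the the the the the the S S S ⇒ old old the the the the one the the the the the the the the S S   [S → the the]
old old the the the the one the the the the the the the the S S ⇒ old old the the the the one the the the the the the the the the the S   [S → the the]
old old the the the the one the the the the the the the the the the S ⇒ old old the the the the one the the the the the the the the the the the the   [S → the the]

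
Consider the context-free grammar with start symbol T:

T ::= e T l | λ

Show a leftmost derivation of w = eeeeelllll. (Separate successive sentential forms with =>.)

T => eTl => eeTll => eeeTlll => eeeeTllll => eeeeeTlllll => eeeeelllll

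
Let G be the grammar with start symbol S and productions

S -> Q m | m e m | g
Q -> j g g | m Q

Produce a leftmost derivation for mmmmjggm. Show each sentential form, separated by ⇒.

S ⇒ Qm   [S -> Q m]
Qm ⇒ mQm   [Q -> m Q]
mQm ⇒ mmQm   [Q -> m Q]
mmQm ⇒ mmmQm   [Q -> m Q]
mmmQm ⇒ mmmmQm   [Q -> m Q]
mmmmQm ⇒ mmmmjggm   [Q -> j g g]

S ⇒ Qm ⇒ mQm ⇒ mmQm ⇒ mmmQm ⇒ mmmmQm ⇒ mmmmjggm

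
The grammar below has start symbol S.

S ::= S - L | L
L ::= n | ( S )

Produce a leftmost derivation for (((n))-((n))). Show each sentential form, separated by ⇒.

S ⇒ L ⇒ (S) ⇒ (S-L) ⇒ (L-L) ⇒ ((S)-L) ⇒ ((L)-L) ⇒ (((S))-L) ⇒ (((L))-L) ⇒ (((n))-L) ⇒ (((n))-(S)) ⇒ (((n))-(L)) ⇒ (((n))-((S))) ⇒ (((n))-((L))) ⇒ (((n))-((n)))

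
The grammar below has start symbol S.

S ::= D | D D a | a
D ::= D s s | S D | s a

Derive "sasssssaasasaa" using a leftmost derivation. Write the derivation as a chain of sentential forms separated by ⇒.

S ⇒ DDa ⇒ SDDa ⇒ DDaDDa ⇒ DssDaDDa ⇒ DssssDaDDa ⇒ sassssDaDDa ⇒ sasssssaaDDa ⇒ sasssssaasaDa ⇒ sasssssaasasaa

S ⇒ DDa   [S ::= D D a]
DDa ⇒ SDDa   [D ::= S D]
SDDa ⇒ DDaDDa   [S ::= D D a]
DDaDDa ⇒ DssDaDDa   [D ::= D s s]
DssDaDDa ⇒ DssssDaDDa   [D ::= D s s]
DssssDaDDa ⇒ sassssDaDDa   [D ::= s a]
sassssDaDDa ⇒ sasssssaaDDa   [D ::= s a]
sasssssaaDDa ⇒ sasssssaasaDa   [D ::= s a]
sasssssaasaDa ⇒ sasssssaasasaa   [D ::= s a]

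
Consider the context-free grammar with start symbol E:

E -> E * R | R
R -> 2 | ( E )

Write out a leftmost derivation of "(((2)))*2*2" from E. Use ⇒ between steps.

E⇒E*R⇒E*R*R⇒R*R*R⇒(E)*R*R⇒(R)*R*R⇒((E))*R*R⇒((R))*R*R⇒(((E)))*R*R⇒(((R)))*R*R⇒(((2)))*R*R⇒(((2)))*2*R⇒(((2)))*2*2

E ⇒ E*R   [E -> E * R]
E*R ⇒ E*R*R   [E -> E * R]
E*R*R ⇒ R*R*R   [E -> R]
R*R*R ⇒ (E)*R*R   [R -> ( E )]
(E)*R*R ⇒ (R)*R*R   [E -> R]
(R)*R*R ⇒ ((E))*R*R   [R -> ( E )]
((E))*R*R ⇒ ((R))*R*R   [E -> R]
((R))*R*R ⇒ (((E)))*R*R   [R -> ( E )]
(((E)))*R*R ⇒ (((R)))*R*R   [E -> R]
(((R)))*R*R ⇒ (((2)))*R*R   [R -> 2]
(((2)))*R*R ⇒ (((2)))*2*R   [R -> 2]
(((2)))*2*R ⇒ (((2)))*2*2   [R -> 2]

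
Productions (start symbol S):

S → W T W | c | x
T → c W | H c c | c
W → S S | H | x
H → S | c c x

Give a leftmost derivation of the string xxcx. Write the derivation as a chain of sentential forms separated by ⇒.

S ⇒ WTW ⇒ SSTW ⇒ xSTW ⇒ xxTW ⇒ xxcW ⇒ xxcx

S ⇒ WTW   [S → W T W]
WTW ⇒ SSTW   [W → S S]
SSTW ⇒ xSTW   [S → x]
xSTW ⇒ xxTW   [S → x]
xxTW ⇒ xxcW   [T → c]
xxcW ⇒ xxcx   [W → x]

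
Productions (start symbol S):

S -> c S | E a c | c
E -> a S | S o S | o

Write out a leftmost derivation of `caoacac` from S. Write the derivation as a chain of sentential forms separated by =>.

S => cS   [S -> c S]
cS => cEac   [S -> E a c]
cEac => caSac   [E -> a S]
caSac => caEacac   [S -> E a c]
caEacac => caoacac   [E -> o]

S => cS => cEac => caSac => caEacac => caoacac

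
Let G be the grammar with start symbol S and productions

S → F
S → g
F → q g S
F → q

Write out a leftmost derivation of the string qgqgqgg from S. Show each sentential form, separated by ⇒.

S⇒F⇒qgS⇒qgF⇒qgqgS⇒qgqgF⇒qgqgqgS⇒qgqgqgg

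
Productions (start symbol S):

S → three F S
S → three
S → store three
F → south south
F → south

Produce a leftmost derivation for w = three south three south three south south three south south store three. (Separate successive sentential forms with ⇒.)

S ⇒ three F S   [S → three F S]
three F S ⇒ three south S   [F → south]
three south S ⇒ three south three F S   [S → three F S]
three south three F S ⇒ three south three south S   [F → south]
three south three south S ⇒ three south three south three F S   [S → three F S]
three south three south three F S ⇒ three south three south three south south S   [F → south south]
three south three south three south south S ⇒ three south three south three south south three F S   [S → three F S]
three south three south three south south three F S ⇒ three south three south three south south three south south S   [F → south south]
three south three south three south south three south south S ⇒ three south three south three south south three south south store three   [S → store three]

S ⇒ three F S ⇒ three south S ⇒ three south three F S ⇒ three south three south S ⇒ three south three south three F S ⇒ three south three south three south south S ⇒ three south three south three south south three F S ⇒ three south three south three south south three south south S ⇒ three south three south three south south three south south store three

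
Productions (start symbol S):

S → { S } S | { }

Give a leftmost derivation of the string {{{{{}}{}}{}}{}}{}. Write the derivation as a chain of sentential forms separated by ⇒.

S ⇒ {S}S   [S → { S } S]
{S}S ⇒ {{S}S}S   [S → { S } S]
{{S}S}S ⇒ {{{S}S}S}S   [S → { S } S]
{{{S}S}S}S ⇒ {{{{S}S}S}S}S   [S → { S } S]
{{{{S}S}S}S}S ⇒ {{{{{}}S}S}S}S   [S → { }]
{{{{{}}S}S}S}S ⇒ {{{{{}}{}}S}S}S   [S → { }]
{{{{{}}{}}S}S}S ⇒ {{{{{}}{}}{}}S}S   [S → { }]
{{{{{}}{}}{}}S}S ⇒ {{{{{}}{}}{}}{}}S   [S → { }]
{{{{{}}{}}{}}{}}S ⇒ {{{{{}}{}}{}}{}}{}   [S → { }]

S ⇒ {S}S ⇒ {{S}S}S ⇒ {{{S}S}S}S ⇒ {{{{S}S}S}S}S ⇒ {{{{{}}S}S}S}S ⇒ {{{{{}}{}}S}S}S ⇒ {{{{{}}{}}{}}S}S ⇒ {{{{{}}{}}{}}{}}S ⇒ {{{{{}}{}}{}}{}}{}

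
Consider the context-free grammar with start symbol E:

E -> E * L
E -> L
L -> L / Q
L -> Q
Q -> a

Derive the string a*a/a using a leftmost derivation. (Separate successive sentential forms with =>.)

E => E*L   [E -> E * L]
E*L => L*L   [E -> L]
L*L => Q*L   [L -> Q]
Q*L => a*L   [Q -> a]
a*L => a*L/Q   [L -> L / Q]
a*L/Q => a*Q/Q   [L -> Q]
a*Q/Q => a*a/Q   [Q -> a]
a*a/Q => a*a/a   [Q -> a]

E => E*L => L*L => Q*L => a*L => a*L/Q => a*Q/Q => a*a/Q => a*a/a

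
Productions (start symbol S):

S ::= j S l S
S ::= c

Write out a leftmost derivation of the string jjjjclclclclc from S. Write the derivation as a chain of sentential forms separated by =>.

S => jSlS   [S ::= j S l S]
jSlS => jjSlSlS   [S ::= j S l S]
jjSlSlS => jjjSlSlSlS   [S ::= j S l S]
jjjSlSlSlS => jjjjSlSlSlSlS   [S ::= j S l S]
jjjjSlSlSlSlS => jjjjclSlSlSlS   [S ::= c]
jjjjclSlSlSlS => jjjjclclSlSlS   [S ::= c]
jjjjclclSlSlS => jjjjclclclSlS   [S ::= c]
jjjjclclclSlS => jjjjclclclclS   [S ::= c]
jjjjclclclclS => jjjjclclclclc   [S ::= c]

S => jSlS => jjSlSlS => jjjSlSlSlS => jjjjSlSlSlSlS => jjjjclSlSlSlS => jjjjclclSlSlS => jjjjclclclSlS => jjjjclclclclS => jjjjclclclclc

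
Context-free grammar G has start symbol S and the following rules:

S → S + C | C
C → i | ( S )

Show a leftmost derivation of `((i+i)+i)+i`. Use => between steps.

S=>S+C=>C+C=>(S)+C=>(S+C)+C=>(C+C)+C=>((S)+C)+C=>((S+C)+C)+C=>((C+C)+C)+C=>((i+C)+C)+C=>((i+i)+C)+C=>((i+i)+i)+C=>((i+i)+i)+i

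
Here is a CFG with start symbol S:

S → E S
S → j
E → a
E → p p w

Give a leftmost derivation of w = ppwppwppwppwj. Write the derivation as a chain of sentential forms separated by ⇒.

S⇒ES⇒ppwS⇒ppwES⇒ppwppwS⇒ppwppwES⇒ppwppwppwS⇒ppwppwppwES⇒ppwppwppwppwS⇒ppwppwppwppwj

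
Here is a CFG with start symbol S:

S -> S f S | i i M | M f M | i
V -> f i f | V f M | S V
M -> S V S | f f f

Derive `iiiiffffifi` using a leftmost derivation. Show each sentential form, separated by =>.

S => iiM => iiSVS => iiiiMVS => iiiifffVS => iiiiffffifS => iiiiffffifi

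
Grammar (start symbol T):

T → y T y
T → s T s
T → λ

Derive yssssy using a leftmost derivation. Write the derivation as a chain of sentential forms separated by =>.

T => yTy => ysTsy => yssTssy => yssssy

T => yTy   [T → y T y]
yTy => ysTsy   [T → s T s]
ysTsy => yssTssy   [T → s T s]
yssTssy => yssssy   [T → λ]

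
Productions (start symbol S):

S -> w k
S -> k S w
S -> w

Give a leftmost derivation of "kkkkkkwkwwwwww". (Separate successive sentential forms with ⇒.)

S ⇒ kSw ⇒ kkSww ⇒ kkkSwww ⇒ kkkkSwwww ⇒ kkkkkSwwwww ⇒ kkkkkkSwwwwww ⇒ kkkkkkwkwwwwww

S ⇒ kSw   [S -> k S w]
kSw ⇒ kkSww   [S -> k S w]
kkSww ⇒ kkkSwww   [S -> k S w]
kkkSwww ⇒ kkkkSwwww   [S -> k S w]
kkkkSwwww ⇒ kkkkkSwwwww   [S -> k S w]
kkkkkSwwwww ⇒ kkkkkkSwwwwww   [S -> k S w]
kkkkkkSwwwwww ⇒ kkkkkkwkwwwwww   [S -> w k]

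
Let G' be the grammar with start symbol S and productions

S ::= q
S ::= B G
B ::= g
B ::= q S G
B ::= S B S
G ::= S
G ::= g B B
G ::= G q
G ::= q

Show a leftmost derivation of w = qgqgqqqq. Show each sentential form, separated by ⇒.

S ⇒ BG   [S ::= B G]
BG ⇒ qSGG   [B ::= q S G]
qSGG ⇒ qBGGG   [S ::= B G]
qBGGG ⇒ qSBSGGG   [B ::= S B S]
qSBSGGG ⇒ qBGBSGGG   [S ::= B G]
qBGBSGGG ⇒ qgGBSGGG   [B ::= g]
qgGBSGGG ⇒ qgqBSGGG   [G ::= q]
qgqBSGGG ⇒ qgqgSGGG   [B ::= g]
qgqgSGGG ⇒ qgqgqGGG   [S ::= q]
qgqgqGGG ⇒ qgqgqqGG   [G ::= q]
qgqgqqGG ⇒ qgqgqqqG   [G ::= q]
qgqgqqqG ⇒ qgqgqqqq   [G ::= q]

S ⇒ BG ⇒ qSGG ⇒ qBGGG ⇒ qSBSGGG ⇒ qBGBSGGG ⇒ qgGBSGGG ⇒ qgqBSGGG ⇒ qgqgSGGG ⇒ qgqgqGGG ⇒ qgqgqqGG ⇒ qgqgqqqG ⇒ qgqgqqqq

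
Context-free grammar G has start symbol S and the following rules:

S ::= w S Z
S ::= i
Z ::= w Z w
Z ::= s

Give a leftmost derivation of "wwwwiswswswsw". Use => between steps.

S => wSZ => wwSZZ => wwwSZZZ => wwwwSZZZZ => wwwwiZZZZ => wwwwisZZZ => wwwwiswZwZZ => wwwwiswswZZ => wwwwiswswsZ => wwwwiswswswZw => wwwwiswswswsw

S => wSZ   [S ::= w S Z]
wSZ => wwSZZ   [S ::= w S Z]
wwSZZ => wwwSZZZ   [S ::= w S Z]
wwwSZZZ => wwwwSZZZZ   [S ::= w S Z]
wwwwSZZZZ => wwwwiZZZZ   [S ::= i]
wwwwiZZZZ => wwwwisZZZ   [Z ::= s]
wwwwisZZZ => wwwwiswZwZZ   [Z ::= w Z w]
wwwwiswZwZZ => wwwwiswswZZ   [Z ::= s]
wwwwiswswZZ => wwwwiswswsZ   [Z ::= s]
wwwwiswswsZ => wwwwiswswswZw   [Z ::= w Z w]
wwwwiswswswZw => wwwwiswswswsw   [Z ::= s]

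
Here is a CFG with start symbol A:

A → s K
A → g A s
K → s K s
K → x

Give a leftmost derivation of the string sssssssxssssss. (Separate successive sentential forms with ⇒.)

A ⇒ sK   [A → s K]
sK ⇒ ssKs   [K → s K s]
ssKs ⇒ sssKss   [K → s K s]
sssKss ⇒ ssssKsss   [K → s K s]
ssssKsss ⇒ sssssKssss   [K → s K s]
sssssKssss ⇒ ssssssKsssss   [K → s K s]
ssssssKsssss ⇒ sssssssKssssss   [K → s K s]
sssssssKssssss ⇒ sssssssxssssss   [K → x]

A ⇒ sK ⇒ ssKs ⇒ sssKss ⇒ ssssKsss ⇒ sssssKssss ⇒ ssssssKsssss ⇒ sssssssKssssss ⇒ sssssssxssssss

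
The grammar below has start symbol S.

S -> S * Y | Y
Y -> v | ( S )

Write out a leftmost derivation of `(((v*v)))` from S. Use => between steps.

S => Y   [S -> Y]
Y => (S)   [Y -> ( S )]
(S) => (Y)   [S -> Y]
(Y) => ((S))   [Y -> ( S )]
((S)) => ((Y))   [S -> Y]
((Y)) => (((S)))   [Y -> ( S )]
(((S))) => (((S*Y)))   [S -> S * Y]
(((S*Y))) => (((Y*Y)))   [S -> Y]
(((Y*Y))) => (((v*Y)))   [Y -> v]
(((v*Y))) => (((v*v)))   [Y -> v]

S => Y => (S) => (Y) => ((S)) => ((Y)) => (((S))) => (((S*Y))) => (((Y*Y))) => (((v*Y))) => (((v*v)))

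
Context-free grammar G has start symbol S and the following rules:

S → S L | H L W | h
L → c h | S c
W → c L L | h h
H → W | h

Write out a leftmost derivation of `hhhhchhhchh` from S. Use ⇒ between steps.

S ⇒ HLW   [S → H L W]
HLW ⇒ WLW   [H → W]
WLW ⇒ hhLW   [W → h h]
hhLW ⇒ hhScW   [L → S c]
hhScW ⇒ hhHLWcW   [S → H L W]
hhHLWcW ⇒ hhWLWcW   [H → W]
hhWLWcW ⇒ hhhhLWcW   [W → h h]
hhhhLWcW ⇒ hhhhchWcW   [L → c h]
hhhhchWcW ⇒ hhhhchhhcW   [W → h h]
hhhhchhhcW ⇒ hhhhchhhchh   [W → h h]

S ⇒ HLW ⇒ WLW ⇒ hhLW ⇒ hhScW ⇒ hhHLWcW ⇒ hhWLWcW ⇒ hhhhLWcW ⇒ hhhhchWcW ⇒ hhhhchhhcW ⇒ hhhhchhhchh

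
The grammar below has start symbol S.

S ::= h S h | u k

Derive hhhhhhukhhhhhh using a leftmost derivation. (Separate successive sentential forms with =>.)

S => hSh => hhShh => hhhShhh => hhhhShhhh => hhhhhShhhhh => hhhhhhShhhhhh => hhhhhhukhhhhhh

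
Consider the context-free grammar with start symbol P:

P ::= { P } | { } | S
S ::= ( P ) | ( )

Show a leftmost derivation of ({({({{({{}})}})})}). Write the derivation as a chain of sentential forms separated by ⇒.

P ⇒ S   [P ::= S]
S ⇒ (P)   [S ::= ( P )]
(P) ⇒ ({P})   [P ::= { P }]
({P}) ⇒ ({S})   [P ::= S]
({S}) ⇒ ({(P)})   [S ::= ( P )]
({(P)}) ⇒ ({({P})})   [P ::= { P }]
({({P})}) ⇒ ({({S})})   [P ::= S]
({({S})}) ⇒ ({({(P)})})   [S ::= ( P )]
({({(P)})}) ⇒ ({({({P})})})   [P ::= { P }]
({({({P})})}) ⇒ ({({({{P}})})})   [P ::= { P }]
({({({{P}})})}) ⇒ ({({({{S}})})})   [P ::= S]
({({({{S}})})}) ⇒ ({({({{(P)}})})})   [S ::= ( P )]
({({({{(P)}})})}) ⇒ ({({({{({P})}})})})   [P ::= { P }]
({({({{({P})}})})}) ⇒ ({({({{({{}})}})})})   [P ::= { }]

P ⇒ S ⇒ (P) ⇒ ({P}) ⇒ ({S}) ⇒ ({(P)}) ⇒ ({({P})}) ⇒ ({({S})}) ⇒ ({({(P)})}) ⇒ ({({({P})})}) ⇒ ({({({{P}})})}) ⇒ ({({({{S}})})}) ⇒ ({({({{(P)}})})}) ⇒ ({({({{({P})}})})}) ⇒ ({({({{({{}})}})})})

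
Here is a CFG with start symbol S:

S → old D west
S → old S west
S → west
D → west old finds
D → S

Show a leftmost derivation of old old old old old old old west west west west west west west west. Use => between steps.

S => old S west => old old D west west => old old S west west => old old old S west west west => old old old old S west west west west => old old old old old S west west west west west => old old old old old old D west west west west west west => old old old old old old S west west west west west west => old old old old old old old S west west west west west west west => old old old old old old old west west west west west west west west

S => old S west   [S → old S west]
old S west => old old D west west   [S → old D west]
old old D west west => old old S west west   [D → S]
old old S west west => old old old S west west west   [S → old S west]
old old old S west west west => old old old old S west west west west   [S → old S west]
old old old old S west west west west => old old old old old S west west west west west   [S → old S west]
old old old old old S west west west west west => old old old old old old D west west west west west west   [S → old D west]
old old old old old old D west west west west west west => old old old old old old S west west west west west west   [D → S]
old old old old old old S west west west west west west => old old old old old old old S west west west west west west west   [S → old S west]
old old old old old old old S west west west west west west west => old old old old old old old west west west west west west west west   [S → west]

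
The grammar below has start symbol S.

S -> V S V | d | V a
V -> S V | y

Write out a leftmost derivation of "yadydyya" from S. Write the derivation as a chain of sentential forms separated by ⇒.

S⇒Va⇒SVa⇒VSVVa⇒SVSVVa⇒VaVSVVa⇒yaVSVVa⇒yaSVSVVa⇒yadVSVVa⇒yadySVVa⇒yadydVVa⇒yadydyVa⇒yadydyya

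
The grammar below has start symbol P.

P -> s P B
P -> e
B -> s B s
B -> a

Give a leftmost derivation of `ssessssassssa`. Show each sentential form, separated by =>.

P => sPB => ssPBB => sseBB => ssesBsB => ssessBssB => ssesssBsssB => ssessssBssssB => ssessssassssB => ssessssassssa

P => sPB   [P -> s P B]
sPB => ssPBB   [P -> s P B]
ssPBB => sseBB   [P -> e]
sseBB => ssesBsB   [B -> s B s]
ssesBsB => ssessBssB   [B -> s B s]
ssessBssB => ssesssBsssB   [B -> s B s]
ssesssBsssB => ssessssBssssB   [B -> s B s]
ssessssBssssB => ssessssassssB   [B -> a]
ssessssassssB => ssessssassssa   [B -> a]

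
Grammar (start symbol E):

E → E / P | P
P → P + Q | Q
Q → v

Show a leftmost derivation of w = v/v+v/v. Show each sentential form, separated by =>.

E => E/P => E/P/P => P/P/P => Q/P/P => v/P/P => v/P+Q/P => v/Q+Q/P => v/v+Q/P => v/v+v/P => v/v+v/Q => v/v+v/v

E => E/P   [E → E / P]
E/P => E/P/P   [E → E / P]
E/P/P => P/P/P   [E → P]
P/P/P => Q/P/P   [P → Q]
Q/P/P => v/P/P   [Q → v]
v/P/P => v/P+Q/P   [P → P + Q]
v/P+Q/P => v/Q+Q/P   [P → Q]
v/Q+Q/P => v/v+Q/P   [Q → v]
v/v+Q/P => v/v+v/P   [Q → v]
v/v+v/P => v/v+v/Q   [P → Q]
v/v+v/Q => v/v+v/v   [Q → v]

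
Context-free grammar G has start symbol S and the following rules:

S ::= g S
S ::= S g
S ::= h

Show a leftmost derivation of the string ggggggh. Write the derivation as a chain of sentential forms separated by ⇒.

S⇒gS⇒ggS⇒gggS⇒ggggS⇒gggggS⇒ggggggS⇒ggggggh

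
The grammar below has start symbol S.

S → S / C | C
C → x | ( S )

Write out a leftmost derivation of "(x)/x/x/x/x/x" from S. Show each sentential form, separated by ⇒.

S ⇒ S/C   [S → S / C]
S/C ⇒ S/C/C   [S → S / C]
S/C/C ⇒ S/C/C/C   [S → S / C]
S/C/C/C ⇒ S/C/C/C/C   [S → S / C]
S/C/C/C/C ⇒ S/C/C/C/C/C   [S → S / C]
S/C/C/C/C/C ⇒ C/C/C/C/C/C   [S → C]
C/C/C/C/C/C ⇒ (S)/C/C/C/C/C   [C → ( S )]
(S)/C/C/C/C/C ⇒ (C)/C/C/C/C/C   [S → C]
(C)/C/C/C/C/C ⇒ (x)/C/C/C/C/C   [C → x]
(x)/C/C/C/C/C ⇒ (x)/x/C/C/C/C   [C → x]
(x)/x/C/C/C/C ⇒ (x)/x/x/C/C/C   [C → x]
(x)/x/x/C/C/C ⇒ (x)/x/x/x/C/C   [C → x]
(x)/x/x/x/C/C ⇒ (x)/x/x/x/x/C   [C → x]
(x)/x/x/x/x/C ⇒ (x)/x/x/x/x/x   [C → x]

S⇒S/C⇒S/C/C⇒S/C/C/C⇒S/C/C/C/C⇒S/C/C/C/C/C⇒C/C/C/C/C/C⇒(S)/C/C/C/C/C⇒(C)/C/C/C/C/C⇒(x)/C/C/C/C/C⇒(x)/x/C/C/C/C⇒(x)/x/x/C/C/C⇒(x)/x/x/x/C/C⇒(x)/x/x/x/x/C⇒(x)/x/x/x/x/x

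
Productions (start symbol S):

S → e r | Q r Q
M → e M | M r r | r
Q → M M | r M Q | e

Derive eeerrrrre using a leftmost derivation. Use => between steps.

S => QrQ => MMrQ => MrrMrQ => eMrrMrQ => eeMrrMrQ => eeeMrrMrQ => eeerrrMrQ => eeerrrrrQ => eeerrrrre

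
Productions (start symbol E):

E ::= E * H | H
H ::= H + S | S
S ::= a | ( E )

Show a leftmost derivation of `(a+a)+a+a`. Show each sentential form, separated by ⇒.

E ⇒ H   [E ::= H]
H ⇒ H+S   [H ::= H + S]
H+S ⇒ H+S+S   [H ::= H + S]
H+S+S ⇒ S+S+S   [H ::= S]
S+S+S ⇒ (E)+S+S   [S ::= ( E )]
(E)+S+S ⇒ (H)+S+S   [E ::= H]
(H)+S+S ⇒ (H+S)+S+S   [H ::= H + S]
(H+S)+S+S ⇒ (S+S)+S+S   [H ::= S]
(S+S)+S+S ⇒ (a+S)+S+S   [S ::= a]
(a+S)+S+S ⇒ (a+a)+S+S   [S ::= a]
(a+a)+S+S ⇒ (a+a)+a+S   [S ::= a]
(a+a)+a+S ⇒ (a+a)+a+a   [S ::= a]

E⇒H⇒H+S⇒H+S+S⇒S+S+S⇒(E)+S+S⇒(H)+S+S⇒(H+S)+S+S⇒(S+S)+S+S⇒(a+S)+S+S⇒(a+a)+S+S⇒(a+a)+a+S⇒(a+a)+a+a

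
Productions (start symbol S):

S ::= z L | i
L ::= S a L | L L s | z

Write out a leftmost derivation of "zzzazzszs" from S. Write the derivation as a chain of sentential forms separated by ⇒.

S ⇒ zL ⇒ zLLs ⇒ zLLsLs ⇒ zSaLLsLs ⇒ zzLaLLsLs ⇒ zzzaLLsLs ⇒ zzzazLsLs ⇒ zzzazzsLs ⇒ zzzazzszs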